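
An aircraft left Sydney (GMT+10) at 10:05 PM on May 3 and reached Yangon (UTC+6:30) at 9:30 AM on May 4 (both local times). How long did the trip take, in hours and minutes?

Departure in UTC: 10:05 PM − 10:00 = 12:05 PM on May 3.
Arrival in UTC: 9:30 AM − 6:30 = 3:00 AM on May 4.
Elapsed = 3:00 AM − 12:05 PM (+1 day) = 14 hours 55 minutes.

14 hours 55 minutes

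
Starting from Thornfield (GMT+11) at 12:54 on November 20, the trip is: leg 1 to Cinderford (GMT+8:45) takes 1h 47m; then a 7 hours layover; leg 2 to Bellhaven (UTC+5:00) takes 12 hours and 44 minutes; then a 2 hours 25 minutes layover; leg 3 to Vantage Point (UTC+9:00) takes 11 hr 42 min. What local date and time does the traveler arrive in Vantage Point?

Convert departure to UTC: 12:54 − 11:00 = 01:54 UTC on Nov 20.
Add 1 hour 47 minutes leg 1 → 03:41 UTC.
Add 7 hours layover in Cinderford → 10:41 UTC.
Add 12 hours 44 minutes leg 2 → 23:25 UTC.
Add 2 hours and 25 minutes layover in Bellhaven → 01:50 UTC (Nov 21).
Add 11 hours 42 minutes leg 3 → 13:32 UTC.
Vantage Point is UTC+9:00, so local arrival = 13:32 + 9:00 = 22:32 on Nov 21.

22:32 on November 21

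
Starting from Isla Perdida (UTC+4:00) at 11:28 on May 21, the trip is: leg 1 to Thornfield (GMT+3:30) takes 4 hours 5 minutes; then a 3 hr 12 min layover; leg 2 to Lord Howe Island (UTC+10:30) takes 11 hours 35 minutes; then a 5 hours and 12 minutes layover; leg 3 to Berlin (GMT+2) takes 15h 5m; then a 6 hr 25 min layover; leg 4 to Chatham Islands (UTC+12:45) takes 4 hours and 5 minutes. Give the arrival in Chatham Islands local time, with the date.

21:52 on May 23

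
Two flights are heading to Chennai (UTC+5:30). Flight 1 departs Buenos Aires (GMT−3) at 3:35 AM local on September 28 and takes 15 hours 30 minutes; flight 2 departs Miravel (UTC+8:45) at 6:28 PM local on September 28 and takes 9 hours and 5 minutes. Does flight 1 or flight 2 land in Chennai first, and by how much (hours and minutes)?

the second, by 3 hours 17 minutes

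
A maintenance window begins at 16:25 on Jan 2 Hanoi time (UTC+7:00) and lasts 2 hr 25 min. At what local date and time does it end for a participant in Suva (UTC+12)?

Convert start to UTC: 16:25 − 7:00 = 09:25 UTC on Jan 2.
Add 2 hours and 25 minutes duration → 11:50 UTC.
Suva is UTC+12:00, so local end time = 11:50 + 12:00 = 23:50 on Jan 2.

23:50 on January 2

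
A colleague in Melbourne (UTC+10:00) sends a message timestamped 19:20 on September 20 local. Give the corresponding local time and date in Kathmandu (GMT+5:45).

15:05 on September 20

Kathmandu is 4:15 behind Melbourne.
Shift by the zone difference: 19:20 − 4:15 = 15:05 on Sep 20 in Kathmandu.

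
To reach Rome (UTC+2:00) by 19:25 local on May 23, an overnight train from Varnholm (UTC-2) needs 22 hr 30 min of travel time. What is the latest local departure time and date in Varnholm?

16:55 on May 22

Target arrival in UTC: 19:25 − 2:00 = 17:25 on May 23.
Subtract 22 hours and 30 minutes → departure 18:55 UTC on May 22.
Varnholm is UTC−2:00: 18:55 − 2:00 = 16:55 on May 22.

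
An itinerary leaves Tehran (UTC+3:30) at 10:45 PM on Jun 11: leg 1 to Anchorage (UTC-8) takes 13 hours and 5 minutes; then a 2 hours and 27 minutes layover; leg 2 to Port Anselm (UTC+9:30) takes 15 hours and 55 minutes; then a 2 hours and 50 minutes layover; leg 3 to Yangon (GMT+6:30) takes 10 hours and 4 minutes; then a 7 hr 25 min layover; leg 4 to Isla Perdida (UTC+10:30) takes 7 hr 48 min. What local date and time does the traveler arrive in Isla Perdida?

Convert departure to UTC: 10:45 PM − 3:30 = 7:15 PM UTC on Jun 11.
Add 13 hours and 5 minutes leg 1 → 8:20 AM UTC (Jun 12).
Add 2 hours 27 minutes layover in Anchorage → 10:47 AM UTC.
Add 15 hours 55 minutes leg 2 → 2:42 AM UTC (Jun 13).
Add 2 hours 50 minutes layover in Port Anselm → 5:32 AM UTC.
Add 10 hours 4 minutes leg 3 → 3:36 PM UTC.
Add 7 hours 25 minutes layover in Yangon → 11:01 PM UTC.
Add 7 hours 48 minutes leg 4 → 6:49 AM UTC (Jun 14).
Isla Perdida is UTC+10:30, so local arrival = 6:49 AM + 10:30 = 5:19 PM on Jun 14.

5:19 PM on June 14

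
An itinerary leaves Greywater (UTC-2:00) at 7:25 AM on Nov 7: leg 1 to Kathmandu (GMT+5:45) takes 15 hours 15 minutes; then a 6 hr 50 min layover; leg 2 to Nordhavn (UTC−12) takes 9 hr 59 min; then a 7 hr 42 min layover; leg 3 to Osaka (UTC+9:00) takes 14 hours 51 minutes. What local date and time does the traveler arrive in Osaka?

1:02 AM on November 10

Convert departure to UTC: 7:25 AM + 2:00 = 9:25 AM UTC on Nov 7.
Add 15 hours 15 minutes leg 1 → 12:40 AM UTC (Nov 8).
Add 6 hours 50 minutes layover in Kathmandu → 7:30 AM UTC.
Add 9 hours and 59 minutes leg 2 → 5:29 PM UTC.
Add 7 hours 42 minutes layover in Nordhavn → 1:11 AM UTC (Nov 9).
Add 14 hours and 51 minutes leg 3 → 4:02 PM UTC.
Osaka is UTC+9:00, so local arrival = 4:02 PM + 9:00 = 1:02 AM on Nov 10.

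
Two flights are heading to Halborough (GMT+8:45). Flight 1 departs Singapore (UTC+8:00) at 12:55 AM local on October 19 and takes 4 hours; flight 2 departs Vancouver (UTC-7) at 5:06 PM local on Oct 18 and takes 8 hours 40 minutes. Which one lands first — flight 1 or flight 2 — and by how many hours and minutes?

the first, by 11 hours 51 minutes

Flight 1 in UTC: 12:55 AM − 8:00 = 4:55 PM on Oct 18.
+4 hours → arrive 8:55 PM UTC on Oct 18.
Flight 2 in UTC: 5:06 PM + 7:00 = 12:06 AM on Oct 19.
+8 hours 40 minutes → arrive 8:46 AM UTC on Oct 19.
Flight 1 lands earlier by 11 hours 51 minutes.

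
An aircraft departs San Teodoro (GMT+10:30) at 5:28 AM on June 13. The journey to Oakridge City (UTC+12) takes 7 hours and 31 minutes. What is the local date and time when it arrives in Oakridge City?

2:29 PM on June 13

Convert departure to UTC: 5:28 AM − 10:30 = 6:58 PM UTC on Jun 12.
Add 7 hours 31 minutes travel time → 2:29 AM UTC (Jun 13).
Oakridge City is UTC+12:00, so local arrival = 2:29 AM + 12:00 = 2:29 PM on Jun 13.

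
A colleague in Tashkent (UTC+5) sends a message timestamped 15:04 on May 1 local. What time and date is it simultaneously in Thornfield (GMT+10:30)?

In UTC: 15:04 − 5:00 = 10:04 on May 1.
Thornfield is UTC+10:30: 10:04 + 10:30 = 20:34 on May 1.

20:34 on May 1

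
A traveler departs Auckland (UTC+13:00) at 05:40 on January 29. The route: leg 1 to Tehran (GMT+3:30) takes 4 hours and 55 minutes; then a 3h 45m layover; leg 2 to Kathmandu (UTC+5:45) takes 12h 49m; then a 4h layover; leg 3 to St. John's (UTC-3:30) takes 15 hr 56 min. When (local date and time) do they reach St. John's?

Convert departure to UTC: 05:40 − 13:00 = 16:40 UTC on Jan 28.
Add 4 hours and 55 minutes leg 1 → 21:35 UTC.
Add 3 hours and 45 minutes layover in Tehran → 01:20 UTC (Jan 29).
Add 12 hours 49 minutes leg 2 → 14:09 UTC.
Add 4 hours layover in Kathmandu → 18:09 UTC.
Add 15 hours and 56 minutes leg 3 → 10:05 UTC (Jan 30).
St. John's is UTC−3:30, so local arrival = 10:05 − 3:30 = 06:35 on Jan 30.

06:35 on January 30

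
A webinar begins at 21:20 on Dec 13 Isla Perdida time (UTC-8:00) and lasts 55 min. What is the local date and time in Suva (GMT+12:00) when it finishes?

Suva is 20:00 ahead of Isla Perdida.
After 55 minutes it is 22:15 in Isla Perdida.
Shift by the zone difference: 22:15 + 20:00 = 18:15 on Dec 14 in Suva.

18:15 on December 14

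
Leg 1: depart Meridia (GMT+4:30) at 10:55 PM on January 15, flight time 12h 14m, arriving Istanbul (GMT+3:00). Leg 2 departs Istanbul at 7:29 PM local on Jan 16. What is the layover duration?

9 hours 50 minutes

Convert departure to UTC: 10:55 PM − 4:30 = 6:25 PM UTC on Jan 15.
Add 12 hours 14 minutes flight time → 6:39 AM UTC (Jan 16).
Istanbul is UTC+3:00, so local arrival = 6:39 AM + 3:00 = 9:39 AM on Jan 16.
Layover = 7:29 PM − 9:39 AM = 9 hours 50 minutes.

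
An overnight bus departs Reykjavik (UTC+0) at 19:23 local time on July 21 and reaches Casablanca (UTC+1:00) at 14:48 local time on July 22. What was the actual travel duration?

Departure is already UTC: 19:23 on Jul 21.
Arrival in UTC: 14:48 − 1:00 = 13:48 on Jul 22.
Elapsed = 13:48 − 19:23 (+1 day) = 18 hours 25 minutes.

18 hours 25 minutes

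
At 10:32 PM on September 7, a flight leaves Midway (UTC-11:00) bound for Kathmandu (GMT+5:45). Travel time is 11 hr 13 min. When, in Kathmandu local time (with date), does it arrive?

Convert departure to UTC: 10:32 PM + 11:00 = 9:32 AM UTC on Sep 8.
Add 11 hours and 13 minutes travel time → 8:45 PM UTC.
Kathmandu is UTC+5:45, so local arrival = 8:45 PM + 5:45 = 2:30 AM on Sep 9.

2:30 AM on Sep 9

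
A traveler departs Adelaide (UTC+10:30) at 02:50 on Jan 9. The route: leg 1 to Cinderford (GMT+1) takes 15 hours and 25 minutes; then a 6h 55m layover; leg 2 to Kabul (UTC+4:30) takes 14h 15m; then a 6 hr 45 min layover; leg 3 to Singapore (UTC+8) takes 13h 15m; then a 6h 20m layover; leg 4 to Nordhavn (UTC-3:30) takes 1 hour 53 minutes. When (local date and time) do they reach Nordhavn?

Convert departure to UTC: 02:50 − 10:30 = 16:20 UTC on Jan 8.
Add 15 hours 25 minutes leg 1 → 07:45 UTC (Jan 9).
Add 6 hours 55 minutes layover in Cinderford → 14:40 UTC.
Add 14 hours 15 minutes leg 2 → 04:55 UTC (Jan 10).
Add 6 hours and 45 minutes layover in Kabul → 11:40 UTC.
Add 13 hours and 15 minutes leg 3 → 00:55 UTC (Jan 11).
Add 6 hours 20 minutes layover in Singapore → 07:15 UTC.
Add 1 hour 53 minutes leg 4 → 09:08 UTC.
Nordhavn is UTC−3:30, so local arrival = 09:08 − 3:30 = 05:38 on Jan 11.

05:38 on January 11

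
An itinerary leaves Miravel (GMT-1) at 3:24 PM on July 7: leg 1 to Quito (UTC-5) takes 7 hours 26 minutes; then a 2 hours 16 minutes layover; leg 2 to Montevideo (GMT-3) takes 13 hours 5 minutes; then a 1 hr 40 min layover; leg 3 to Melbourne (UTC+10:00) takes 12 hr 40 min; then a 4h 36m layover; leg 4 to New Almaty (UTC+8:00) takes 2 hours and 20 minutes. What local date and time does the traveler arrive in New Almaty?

8:27 PM on Jul 9

Convert departure to UTC: 3:24 PM + 1:00 = 4:24 PM UTC on Jul 7.
Add 7 hours and 26 minutes leg 1 → 11:50 PM UTC.
Add 2 hours and 16 minutes layover in Quito → 2:06 AM UTC (Jul 8).
Add 13 hours 5 minutes leg 2 → 3:11 PM UTC.
Add 1 hour 40 minutes layover in Montevideo → 4:51 PM UTC.
Add 12 hours 40 minutes leg 3 → 5:31 AM UTC (Jul 9).
Add 4 hours 36 minutes layover in Melbourne → 10:07 AM UTC.
Add 2 hours 20 minutes leg 4 → 12:27 PM UTC.
New Almaty is UTC+8:00, so local arrival = 12:27 PM + 8:00 = 8:27 PM on Jul 9.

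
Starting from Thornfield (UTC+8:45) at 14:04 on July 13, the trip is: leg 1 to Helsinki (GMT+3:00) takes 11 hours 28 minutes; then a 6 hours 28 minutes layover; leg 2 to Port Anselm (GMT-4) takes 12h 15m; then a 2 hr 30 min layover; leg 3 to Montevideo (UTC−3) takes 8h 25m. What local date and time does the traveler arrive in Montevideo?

19:25 on July 14

Convert departure to UTC: 14:04 − 8:45 = 05:19 UTC on Jul 13.
Add 11 hours 28 minutes leg 1 → 16:47 UTC.
Add 6 hours 28 minutes layover in Helsinki → 23:15 UTC.
Add 12 hours and 15 minutes leg 2 → 11:30 UTC (Jul 14).
Add 2 hours and 30 minutes layover in Port Anselm → 14:00 UTC.
Add 8 hours 25 minutes leg 3 → 22:25 UTC.
Montevideo is UTC−3:00, so local arrival = 22:25 − 3:00 = 19:25 on Jul 14.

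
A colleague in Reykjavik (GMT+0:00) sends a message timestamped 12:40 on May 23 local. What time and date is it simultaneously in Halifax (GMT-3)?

09:40 on May 23

Reykjavik is UTC+0 so that is 12:40 UTC.
Halifax is UTC−3:00: 12:40 − 3:00 = 09:40 on May 23.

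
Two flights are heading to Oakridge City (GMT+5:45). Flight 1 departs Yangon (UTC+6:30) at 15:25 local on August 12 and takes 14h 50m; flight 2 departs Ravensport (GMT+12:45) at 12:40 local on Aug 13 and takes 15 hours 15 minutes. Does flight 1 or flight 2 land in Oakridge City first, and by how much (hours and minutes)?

the first, by 15 hours 25 minutes

Flight 1 in UTC: 15:25 − 6:30 = 08:55 on Aug 12.
+14 hours 50 minutes → arrive 23:45 UTC on Aug 12.
Flight 2 in UTC: 12:40 − 12:45 = 23:55 on Aug 12.
+15 hours and 15 minutes → arrive 15:10 UTC on Aug 13.
Flight 1 lands earlier by 15 hours 25 minutes.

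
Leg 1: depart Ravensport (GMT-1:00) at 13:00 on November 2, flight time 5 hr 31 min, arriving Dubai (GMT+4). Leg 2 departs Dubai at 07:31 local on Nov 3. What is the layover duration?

Convert departure to UTC: 13:00 + 1:00 = 14:00 UTC on Nov 2.
Add 5 hours 31 minutes flight time → 19:31 UTC.
Dubai is UTC+4:00, so local arrival = 19:31 + 4:00 = 23:31 on Nov 2.
Layover = 07:31 − 23:31 (+1 day) = 8 hours.

8 hours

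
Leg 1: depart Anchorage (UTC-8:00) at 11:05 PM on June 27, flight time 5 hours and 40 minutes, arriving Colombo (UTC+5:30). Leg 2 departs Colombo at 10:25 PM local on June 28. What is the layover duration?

4 hours 10 minutes

Convert departure to UTC: 11:05 PM + 8:00 = 7:05 AM UTC on Jun 28.
Add 5 hours and 40 minutes flight time → 12:45 PM UTC.
Colombo is UTC+5:30, so local arrival = 12:45 PM + 5:30 = 6:15 PM on Jun 28.
Layover = 10:25 PM − 6:15 PM = 4 hours 10 minutes.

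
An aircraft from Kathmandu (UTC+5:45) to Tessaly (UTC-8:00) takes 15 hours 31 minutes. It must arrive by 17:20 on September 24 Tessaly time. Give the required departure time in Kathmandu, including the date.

Target arrival in UTC: 17:20 + 8:00 = 01:20 on Sep 25.
Subtract 15 hours 31 minutes → departure 09:49 UTC on Sep 24.
Kathmandu is UTC+5:45: 09:49 + 5:45 = 15:34 on Sep 24.

15:34 on Sep 24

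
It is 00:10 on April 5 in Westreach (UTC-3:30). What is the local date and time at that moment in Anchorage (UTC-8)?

Anchorage is 4:30 behind Westreach.
Shift by the zone difference: 00:10 − 4:30 = 19:40 on Apr 4 in Anchorage.

19:40 on Apr 4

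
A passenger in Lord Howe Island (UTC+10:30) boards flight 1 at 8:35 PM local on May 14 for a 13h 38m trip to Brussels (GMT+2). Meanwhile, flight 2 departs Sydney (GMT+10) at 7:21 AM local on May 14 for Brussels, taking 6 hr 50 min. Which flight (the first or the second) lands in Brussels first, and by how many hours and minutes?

the second, by 19 hours 32 minutes

Flight 1 in UTC: 8:35 PM − 10:30 = 10:05 AM on May 14.
+13 hours 38 minutes → arrive 11:43 PM UTC on May 14.
Flight 2 in UTC: 7:21 AM − 10:00 = 9:21 PM on May 13.
+6 hours and 50 minutes → arrive 4:11 AM UTC on May 14.
Flight 2 lands earlier by 19 hours 32 minutes.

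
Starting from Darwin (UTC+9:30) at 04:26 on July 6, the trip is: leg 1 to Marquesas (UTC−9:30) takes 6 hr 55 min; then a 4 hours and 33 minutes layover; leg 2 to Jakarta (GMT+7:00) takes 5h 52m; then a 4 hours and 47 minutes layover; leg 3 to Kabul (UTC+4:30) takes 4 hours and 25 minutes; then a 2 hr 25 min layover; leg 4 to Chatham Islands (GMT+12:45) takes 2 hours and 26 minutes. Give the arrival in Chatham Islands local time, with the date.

Convert departure to UTC: 04:26 − 9:30 = 18:56 UTC on Jul 5.
Add 6 hours and 55 minutes leg 1 → 01:51 UTC (Jul 6).
Add 4 hours 33 minutes layover in Marquesas → 06:24 UTC.
Add 5 hours 52 minutes leg 2 → 12:16 UTC.
Add 4 hours 47 minutes layover in Jakarta → 17:03 UTC.
Add 4 hours 25 minutes leg 3 → 21:28 UTC.
Add 2 hours 25 minutes layover in Kabul → 23:53 UTC.
Add 2 hours and 26 minutes leg 4 → 02:19 UTC (Jul 7).
Chatham Islands is UTC+12:45, so local arrival = 02:19 + 12:45 = 15:04 on Jul 7.

15:04 on Jul 7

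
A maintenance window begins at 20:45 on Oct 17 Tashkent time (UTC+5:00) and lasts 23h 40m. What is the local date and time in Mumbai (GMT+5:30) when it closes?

20:55 on October 18

Convert start to UTC: 20:45 − 5:00 = 15:45 UTC on Oct 17.
Add 23 hours and 40 minutes duration → 15:25 UTC (Oct 18).
Mumbai is UTC+5:30, so local end time = 15:25 + 5:30 = 20:55 on Oct 18.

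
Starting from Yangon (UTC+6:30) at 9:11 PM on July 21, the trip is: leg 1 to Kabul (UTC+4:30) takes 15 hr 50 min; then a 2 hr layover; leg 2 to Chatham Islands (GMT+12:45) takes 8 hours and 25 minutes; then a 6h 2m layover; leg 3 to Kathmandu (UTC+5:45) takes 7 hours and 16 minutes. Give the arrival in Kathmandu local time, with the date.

11:59 AM on July 23

Convert departure to UTC: 9:11 PM − 6:30 = 2:41 PM UTC on Jul 21.
Add 15 hours 50 minutes leg 1 → 6:31 AM UTC (Jul 22).
Add 2 hours layover in Kabul → 8:31 AM UTC.
Add 8 hours and 25 minutes leg 2 → 4:56 PM UTC.
Add 6 hours 2 minutes layover in Chatham Islands → 10:58 PM UTC.
Add 7 hours and 16 minutes leg 3 → 6:14 AM UTC (Jul 23).
Kathmandu is UTC+5:45, so local arrival = 6:14 AM + 5:45 = 11:59 AM on Jul 23.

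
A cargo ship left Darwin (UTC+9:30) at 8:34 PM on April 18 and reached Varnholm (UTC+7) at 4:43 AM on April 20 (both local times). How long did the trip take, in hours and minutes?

34 hours 39 minutes

Departure in UTC: 8:34 PM − 9:30 = 11:04 AM on Apr 18.
Arrival in UTC: 4:43 AM − 7:00 = 9:43 PM on Apr 19.
Elapsed = 9:43 PM − 11:04 AM (+1 day) = 34 hours 39 minutes.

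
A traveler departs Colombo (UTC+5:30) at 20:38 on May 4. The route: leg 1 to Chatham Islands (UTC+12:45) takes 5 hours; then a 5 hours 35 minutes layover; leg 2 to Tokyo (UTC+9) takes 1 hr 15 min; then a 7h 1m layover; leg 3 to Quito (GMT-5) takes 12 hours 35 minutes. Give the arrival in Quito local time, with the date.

17:34 on May 5

Convert departure to UTC: 20:38 − 5:30 = 15:08 UTC on May 4.
Add 5 hours leg 1 → 20:08 UTC.
Add 5 hours and 35 minutes layover in Chatham Islands → 01:43 UTC (May 5).
Add 1 hour 15 minutes leg 2 → 02:58 UTC.
Add 7 hours 1 minute layover in Tokyo → 09:59 UTC.
Add 12 hours and 35 minutes leg 3 → 22:34 UTC.
Quito is UTC−5:00, so local arrival = 22:34 − 5:00 = 17:34 on May 5.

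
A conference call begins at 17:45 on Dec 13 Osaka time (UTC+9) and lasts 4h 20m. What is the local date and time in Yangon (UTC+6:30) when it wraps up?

19:35 on Dec 13

Convert start to UTC: 17:45 − 9:00 = 08:45 UTC on Dec 13.
Add 4 hours and 20 minutes duration → 13:05 UTC.
Yangon is UTC+6:30, so local end time = 13:05 + 6:30 = 19:35 on Dec 13.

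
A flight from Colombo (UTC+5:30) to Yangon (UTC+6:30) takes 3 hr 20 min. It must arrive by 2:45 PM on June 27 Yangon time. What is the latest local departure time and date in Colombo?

10:25 AM on June 27

Target arrival in UTC: 2:45 PM − 6:30 = 8:15 AM on Jun 27.
Subtract 3 hours 20 minutes → departure 4:55 AM UTC on Jun 27.
Colombo is UTC+5:30: 4:55 AM + 5:30 = 10:25 AM on Jun 27.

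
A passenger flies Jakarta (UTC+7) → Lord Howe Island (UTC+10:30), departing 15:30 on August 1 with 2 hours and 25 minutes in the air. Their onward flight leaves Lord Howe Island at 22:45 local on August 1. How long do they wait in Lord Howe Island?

Convert departure to UTC: 15:30 − 7:00 = 08:30 UTC on Aug 1.
Add 2 hours and 25 minutes flight time → 10:55 UTC.
Lord Howe Island is UTC+10:30, so local arrival = 10:55 + 10:30 = 21:25 on Aug 1.
Layover = 22:45 − 21:25 = 1 hour 20 minutes.

1 hour 20 minutes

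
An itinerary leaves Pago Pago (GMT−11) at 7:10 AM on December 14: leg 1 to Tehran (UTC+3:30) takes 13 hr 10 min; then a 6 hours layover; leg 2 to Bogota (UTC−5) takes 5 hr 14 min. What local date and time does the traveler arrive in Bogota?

1:34 PM on December 15

Convert departure to UTC: 7:10 AM + 11:00 = 6:10 PM UTC on Dec 14.
Add 13 hours 10 minutes leg 1 → 7:20 AM UTC (Dec 15).
Add 6 hours layover in Tehran → 1:20 PM UTC.
Add 5 hours 14 minutes leg 2 → 6:34 PM UTC.
Bogota is UTC−5:00, so local arrival = 6:34 PM − 5:00 = 1:34 PM on Dec 15.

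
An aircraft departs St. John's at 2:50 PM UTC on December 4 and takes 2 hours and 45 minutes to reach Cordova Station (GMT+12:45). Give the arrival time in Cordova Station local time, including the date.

6:20 AM on December 5

Departure is given in UTC: 2:50 PM on Dec 4.
Add 2 hours 45 minutes → 5:35 PM UTC.
Cordova Station is UTC+12:45: 5:35 PM + 12:45 = 6:20 AM on Dec 5.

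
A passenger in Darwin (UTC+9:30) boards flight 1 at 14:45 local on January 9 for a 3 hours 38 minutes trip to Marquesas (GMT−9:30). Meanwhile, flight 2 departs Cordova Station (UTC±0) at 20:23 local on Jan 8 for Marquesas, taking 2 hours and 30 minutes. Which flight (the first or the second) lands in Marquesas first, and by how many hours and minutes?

Flight 1 in UTC: 14:45 − 9:30 = 05:15 on Jan 9.
+3 hours 38 minutes → arrive 08:53 UTC on Jan 9.
Flight 2 departs at 20:23 UTC (Jan 8).
+2 hours and 30 minutes → arrive 22:53 UTC on Jan 8.
Flight 2 lands earlier by 10 hours.

the second, by 10 hours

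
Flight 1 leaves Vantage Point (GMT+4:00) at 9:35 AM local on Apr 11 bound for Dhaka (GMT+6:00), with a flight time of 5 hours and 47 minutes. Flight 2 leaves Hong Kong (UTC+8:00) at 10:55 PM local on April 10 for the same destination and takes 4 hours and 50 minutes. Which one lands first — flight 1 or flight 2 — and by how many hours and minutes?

the second, by 15 hours 37 minutes

Flight 1 in UTC: 9:35 AM − 4:00 = 5:35 AM on Apr 11.
+5 hours 47 minutes → arrive 11:22 AM UTC on Apr 11.
Flight 2 in UTC: 10:55 PM − 8:00 = 2:55 PM on Apr 10.
+4 hours and 50 minutes → arrive 7:45 PM UTC on Apr 10.
Flight 2 lands earlier by 15 hours 37 minutes.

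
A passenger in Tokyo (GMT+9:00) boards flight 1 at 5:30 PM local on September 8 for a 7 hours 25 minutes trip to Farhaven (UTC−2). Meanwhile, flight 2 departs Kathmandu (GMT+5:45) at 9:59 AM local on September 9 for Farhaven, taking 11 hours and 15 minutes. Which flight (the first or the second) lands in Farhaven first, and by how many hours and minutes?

Flight 1 in UTC: 5:30 PM − 9:00 = 8:30 AM on Sep 8.
+7 hours and 25 minutes → arrive 3:55 PM UTC on Sep 8.
Flight 2 in UTC: 9:59 AM − 5:45 = 4:14 AM on Sep 9.
+11 hours and 15 minutes → arrive 3:29 PM UTC on Sep 9.
Flight 1 lands earlier by 23 hours 34 minutes.

the first, by 23 hours 34 minutes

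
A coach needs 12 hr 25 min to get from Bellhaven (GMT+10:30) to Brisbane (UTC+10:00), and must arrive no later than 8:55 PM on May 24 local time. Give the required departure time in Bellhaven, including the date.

Target arrival in UTC: 8:55 PM − 10:00 = 10:55 AM on May 24.
Subtract 12 hours and 25 minutes → departure 10:30 PM UTC on May 23.
Bellhaven is UTC+10:30: 10:30 PM + 10:30 = 9:00 AM on May 24.

9:00 AM on May 24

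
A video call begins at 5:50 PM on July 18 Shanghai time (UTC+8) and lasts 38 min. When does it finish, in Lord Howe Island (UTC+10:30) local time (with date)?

Convert start to UTC: 5:50 PM − 8:00 = 9:50 AM UTC on Jul 18.
Add 38 minutes duration → 10:28 AM UTC.
Lord Howe Island is UTC+10:30, so local end time = 10:28 AM + 10:30 = 8:58 PM on Jul 18.

8:58 PM on July 18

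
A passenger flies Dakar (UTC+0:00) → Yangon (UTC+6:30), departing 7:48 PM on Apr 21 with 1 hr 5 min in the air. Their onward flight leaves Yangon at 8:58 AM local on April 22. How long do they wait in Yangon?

Dakar is at UTC+0, so departure is already 7:48 PM UTC on Apr 21.
Add 1 hour 5 minutes flight time → 8:53 PM UTC.
Yangon is UTC+6:30, so local arrival = 8:53 PM + 6:30 = 3:23 AM on Apr 22.
Layover = 8:58 AM − 3:23 AM = 5 hours 35 minutes.

5 hours 35 minutes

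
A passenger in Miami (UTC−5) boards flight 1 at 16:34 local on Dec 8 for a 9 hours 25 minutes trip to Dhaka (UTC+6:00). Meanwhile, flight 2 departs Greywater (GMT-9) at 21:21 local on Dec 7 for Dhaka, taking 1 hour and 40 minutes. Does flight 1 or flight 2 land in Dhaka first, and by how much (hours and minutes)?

the second, by 22 hours 58 minutes

Flight 1 in UTC: 16:34 + 5:00 = 21:34 on Dec 8.
+9 hours 25 minutes → arrive 06:59 UTC on Dec 9.
Flight 2 in UTC: 21:21 + 9:00 = 06:21 on Dec 8.
+1 hour and 40 minutes → arrive 08:01 UTC on Dec 8.
Flight 2 lands earlier by 22 hours 58 minutes.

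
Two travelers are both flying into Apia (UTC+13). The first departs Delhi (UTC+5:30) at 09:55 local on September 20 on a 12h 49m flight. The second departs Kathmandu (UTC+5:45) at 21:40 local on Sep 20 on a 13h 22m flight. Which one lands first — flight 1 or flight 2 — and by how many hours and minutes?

Flight 1 in UTC: 09:55 − 5:30 = 04:25 on Sep 20.
+12 hours and 49 minutes → arrive 17:14 UTC on Sep 20.
Flight 2 in UTC: 21:40 − 5:45 = 15:55 on Sep 20.
+13 hours 22 minutes → arrive 05:17 UTC on Sep 21.
Flight 1 lands earlier by 12 hours 3 minutes.

the first, by 12 hours 3 minutes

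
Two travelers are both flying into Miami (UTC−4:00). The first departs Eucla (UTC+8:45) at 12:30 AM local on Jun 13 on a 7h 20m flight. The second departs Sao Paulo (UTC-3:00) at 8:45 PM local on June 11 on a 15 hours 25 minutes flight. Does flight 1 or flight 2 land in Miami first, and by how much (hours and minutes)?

the second, by 7 hours 55 minutes

Flight 1 in UTC: 12:30 AM − 8:45 = 3:45 PM on Jun 12.
+7 hours 20 minutes → arrive 11:05 PM UTC on Jun 12.
Flight 2 in UTC: 8:45 PM + 3:00 = 11:45 PM on Jun 11.
+15 hours and 25 minutes → arrive 3:10 PM UTC on Jun 12.
Flight 2 lands earlier by 7 hours 55 minutes.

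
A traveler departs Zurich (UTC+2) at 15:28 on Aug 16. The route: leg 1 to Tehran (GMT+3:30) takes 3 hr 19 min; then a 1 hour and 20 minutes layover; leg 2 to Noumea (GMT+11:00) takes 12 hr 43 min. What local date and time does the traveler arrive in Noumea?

Convert departure to UTC: 15:28 − 2:00 = 13:28 UTC on Aug 16.
Add 3 hours and 19 minutes leg 1 → 16:47 UTC.
Add 1 hour 20 minutes layover in Tehran → 18:07 UTC.
Add 12 hours 43 minutes leg 2 → 06:50 UTC (Aug 17).
Noumea is UTC+11:00, so local arrival = 06:50 + 11:00 = 17:50 on Aug 17.

17:50 on Aug 17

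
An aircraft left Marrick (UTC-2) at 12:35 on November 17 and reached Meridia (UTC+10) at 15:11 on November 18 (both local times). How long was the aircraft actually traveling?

14 hours 36 minutes

Departure in UTC: 12:35 + 2:00 = 14:35 on Nov 17.
Arrival in UTC: 15:11 − 10:00 = 05:11 on Nov 18.
Elapsed = 05:11 − 14:35 (+1 day) = 14 hours 36 minutes.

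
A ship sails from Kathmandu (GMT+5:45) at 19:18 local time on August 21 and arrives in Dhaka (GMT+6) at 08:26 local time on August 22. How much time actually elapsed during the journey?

12 hours 53 minutes

Departure in UTC: 19:18 − 5:45 = 13:33 on Aug 21.
Arrival in UTC: 08:26 − 6:00 = 02:26 on Aug 22.
Elapsed = 02:26 − 13:33 (+1 day) = 12 hours 53 minutes.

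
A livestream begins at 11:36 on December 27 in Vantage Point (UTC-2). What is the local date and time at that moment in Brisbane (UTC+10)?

Brisbane is 12:00 ahead of Vantage Point.
Shift by the zone difference: 11:36 + 12:00 = 23:36 on Dec 27 in Brisbane.

23:36 on December 27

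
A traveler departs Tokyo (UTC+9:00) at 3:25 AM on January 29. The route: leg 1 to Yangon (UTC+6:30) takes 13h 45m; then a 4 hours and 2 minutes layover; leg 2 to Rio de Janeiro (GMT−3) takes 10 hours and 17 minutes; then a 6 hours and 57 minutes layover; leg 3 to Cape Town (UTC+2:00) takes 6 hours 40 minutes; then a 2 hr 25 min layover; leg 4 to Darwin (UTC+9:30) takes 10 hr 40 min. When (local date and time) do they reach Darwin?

10:41 AM on Jan 31

Convert departure to UTC: 3:25 AM − 9:00 = 6:25 PM UTC on Jan 28.
Add 13 hours 45 minutes leg 1 → 8:10 AM UTC (Jan 29).
Add 4 hours and 2 minutes layover in Yangon → 12:12 PM UTC.
Add 10 hours and 17 minutes leg 2 → 10:29 PM UTC.
Add 6 hours and 57 minutes layover in Rio de Janeiro → 5:26 AM UTC (Jan 30).
Add 6 hours and 40 minutes leg 3 → 12:06 PM UTC.
Add 2 hours and 25 minutes layover in Cape Town → 2:31 PM UTC.
Add 10 hours 40 minutes leg 4 → 1:11 AM UTC (Jan 31).
Darwin is UTC+9:30, so local arrival = 1:11 AM + 9:30 = 10:41 AM on Jan 31.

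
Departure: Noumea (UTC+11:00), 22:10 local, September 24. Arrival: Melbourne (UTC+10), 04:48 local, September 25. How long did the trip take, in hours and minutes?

Departure in UTC: 22:10 − 11:00 = 11:10 on Sep 24.
Arrival in UTC: 04:48 − 10:00 = 18:48 on Sep 24.
Elapsed = 18:48 − 11:10 = 7 hours 38 minutes.

7 hours 38 minutes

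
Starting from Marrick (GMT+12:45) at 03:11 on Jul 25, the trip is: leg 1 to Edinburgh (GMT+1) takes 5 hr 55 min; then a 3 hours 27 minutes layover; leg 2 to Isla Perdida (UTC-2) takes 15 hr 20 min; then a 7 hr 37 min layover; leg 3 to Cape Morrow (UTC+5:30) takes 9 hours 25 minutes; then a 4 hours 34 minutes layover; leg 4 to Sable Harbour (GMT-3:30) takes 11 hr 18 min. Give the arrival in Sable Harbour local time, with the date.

20:32 on Jul 26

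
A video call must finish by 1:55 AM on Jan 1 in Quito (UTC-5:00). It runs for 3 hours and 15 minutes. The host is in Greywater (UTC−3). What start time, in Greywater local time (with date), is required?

Target end time in UTC: 1:55 AM + 5:00 = 6:55 AM on Jan 1.
Subtract 3 hours and 15 minutes → start 3:40 AM UTC on Jan 1.
Greywater is UTC−3:00: 3:40 AM − 3:00 = 12:40 AM on Jan 1.

12:40 AM on January 1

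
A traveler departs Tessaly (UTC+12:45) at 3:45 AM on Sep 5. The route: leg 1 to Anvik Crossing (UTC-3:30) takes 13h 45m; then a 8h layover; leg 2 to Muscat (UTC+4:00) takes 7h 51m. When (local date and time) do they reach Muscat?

Convert departure to UTC: 3:45 AM − 12:45 = 3:00 PM UTC on Sep 4.
Add 13 hours and 45 minutes leg 1 → 4:45 AM UTC (Sep 5).
Add 8 hours layover in Anvik Crossing → 12:45 PM UTC.
Add 7 hours 51 minutes leg 2 → 8:36 PM UTC.
Muscat is UTC+4:00, so local arrival = 8:36 PM + 4:00 = 12:36 AM on Sep 6.

12:36 AM on September 6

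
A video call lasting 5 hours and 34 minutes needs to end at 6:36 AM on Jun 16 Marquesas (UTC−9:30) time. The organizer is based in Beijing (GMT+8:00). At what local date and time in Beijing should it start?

6:32 PM on June 16

Target end time in UTC: 6:36 AM + 9:30 = 4:06 PM on Jun 16.
Subtract 5 hours and 34 minutes → start 10:32 AM UTC on Jun 16.
Beijing is UTC+8:00: 10:32 AM + 8:00 = 6:32 PM on Jun 16.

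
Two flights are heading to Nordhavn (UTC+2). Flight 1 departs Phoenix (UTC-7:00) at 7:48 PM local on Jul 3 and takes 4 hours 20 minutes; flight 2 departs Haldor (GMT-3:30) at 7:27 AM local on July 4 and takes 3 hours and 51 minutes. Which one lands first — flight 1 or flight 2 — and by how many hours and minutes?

Flight 1 in UTC: 7:48 PM + 7:00 = 2:48 AM on Jul 4.
+4 hours and 20 minutes → arrive 7:08 AM UTC on Jul 4.
Flight 2 in UTC: 7:27 AM + 3:30 = 10:57 AM on Jul 4.
+3 hours and 51 minutes → arrive 2:48 PM UTC on Jul 4.
Flight 1 lands earlier by 7 hours 40 minutes.

the first, by 7 hours 40 minutes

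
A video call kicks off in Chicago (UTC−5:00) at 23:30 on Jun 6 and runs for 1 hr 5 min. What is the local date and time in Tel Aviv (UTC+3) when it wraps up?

08:35 on Jun 7

Convert start to UTC: 23:30 + 5:00 = 04:30 UTC on Jun 7.
Add 1 hour and 5 minutes duration → 05:35 UTC.
Tel Aviv is UTC+3:00, so local end time = 05:35 + 3:00 = 08:35 on Jun 7.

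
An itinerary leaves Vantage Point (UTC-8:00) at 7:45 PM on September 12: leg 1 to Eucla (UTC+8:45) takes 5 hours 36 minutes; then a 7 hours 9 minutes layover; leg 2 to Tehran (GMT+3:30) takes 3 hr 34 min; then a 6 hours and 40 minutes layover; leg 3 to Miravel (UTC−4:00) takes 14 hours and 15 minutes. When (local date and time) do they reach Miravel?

Convert departure to UTC: 7:45 PM + 8:00 = 3:45 AM UTC on Sep 13.
Add 5 hours 36 minutes leg 1 → 9:21 AM UTC.
Add 7 hours and 9 minutes layover in Eucla → 4:30 PM UTC.
Add 3 hours and 34 minutes leg 2 → 8:04 PM UTC.
Add 6 hours 40 minutes layover in Tehran → 2:44 AM UTC (Sep 14).
Add 14 hours and 15 minutes leg 3 → 4:59 PM UTC.
Miravel is UTC−4:00, so local arrival = 4:59 PM − 4:00 = 12:59 PM on Sep 14.

12:59 PM on September 14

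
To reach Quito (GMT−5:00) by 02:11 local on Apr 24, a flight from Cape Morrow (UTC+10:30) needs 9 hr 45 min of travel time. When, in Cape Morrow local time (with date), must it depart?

07:56 on Apr 24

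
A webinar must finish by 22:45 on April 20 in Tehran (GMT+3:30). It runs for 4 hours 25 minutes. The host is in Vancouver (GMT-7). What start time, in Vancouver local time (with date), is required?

Target end time in UTC: 22:45 − 3:30 = 19:15 on Apr 20.
Subtract 4 hours 25 minutes → start 14:50 UTC on Apr 20.
Vancouver is UTC−7:00: 14:50 − 7:00 = 07:50 on Apr 20.

07:50 on April 20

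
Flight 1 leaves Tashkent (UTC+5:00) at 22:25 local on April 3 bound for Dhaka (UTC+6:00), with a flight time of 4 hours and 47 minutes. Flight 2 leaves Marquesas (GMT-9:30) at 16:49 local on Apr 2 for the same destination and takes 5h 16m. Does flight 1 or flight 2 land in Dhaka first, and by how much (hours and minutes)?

the second, by 14 hours 37 minutes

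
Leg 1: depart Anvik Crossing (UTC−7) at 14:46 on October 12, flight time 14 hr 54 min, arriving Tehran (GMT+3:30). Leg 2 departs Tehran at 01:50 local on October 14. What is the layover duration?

Convert departure to UTC: 14:46 + 7:00 = 21:46 UTC on Oct 12.
Add 14 hours and 54 minutes flight time → 12:40 UTC (Oct 13).
Tehran is UTC+3:30, so local arrival = 12:40 + 3:30 = 16:10 on Oct 13.
Layover = 01:50 − 16:10 (+1 day) = 9 hours 40 minutes.

9 hours 40 minutes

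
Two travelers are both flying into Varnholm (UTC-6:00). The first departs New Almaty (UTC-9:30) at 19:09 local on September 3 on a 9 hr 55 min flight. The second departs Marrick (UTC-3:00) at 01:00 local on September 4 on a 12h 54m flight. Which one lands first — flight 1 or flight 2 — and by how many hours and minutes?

the first, by 2 hours 20 minutes

Flight 1 in UTC: 19:09 + 9:30 = 04:39 on Sep 4.
+9 hours and 55 minutes → arrive 14:34 UTC on Sep 4.
Flight 2 in UTC: 01:00 + 3:00 = 04:00 on Sep 4.
+12 hours and 54 minutes → arrive 16:54 UTC on Sep 4.
Flight 1 lands earlier by 2 hours 20 minutes.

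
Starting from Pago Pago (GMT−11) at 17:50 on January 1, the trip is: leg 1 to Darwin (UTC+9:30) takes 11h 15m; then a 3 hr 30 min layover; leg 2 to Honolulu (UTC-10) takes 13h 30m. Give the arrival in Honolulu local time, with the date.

23:05 on January 2

Convert departure to UTC: 17:50 + 11:00 = 04:50 UTC on Jan 2.
Add 11 hours 15 minutes leg 1 → 16:05 UTC.
Add 3 hours 30 minutes layover in Darwin → 19:35 UTC.
Add 13 hours and 30 minutes leg 2 → 09:05 UTC (Jan 3).
Honolulu is UTC−10:00, so local arrival = 09:05 − 10:00 = 23:05 on Jan 2.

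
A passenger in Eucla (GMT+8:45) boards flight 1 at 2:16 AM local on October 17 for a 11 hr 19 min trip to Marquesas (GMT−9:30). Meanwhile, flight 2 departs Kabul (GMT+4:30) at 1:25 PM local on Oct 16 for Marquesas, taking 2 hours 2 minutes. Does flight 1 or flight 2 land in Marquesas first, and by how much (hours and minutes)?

Flight 1 in UTC: 2:16 AM − 8:45 = 5:31 PM on Oct 16.
+11 hours 19 minutes → arrive 4:50 AM UTC on Oct 17.
Flight 2 in UTC: 1:25 PM − 4:30 = 8:55 AM on Oct 16.
+2 hours 2 minutes → arrive 10:57 AM UTC on Oct 16.
Flight 2 lands earlier by 17 hours 53 minutes.

the second, by 17 hours 53 minutes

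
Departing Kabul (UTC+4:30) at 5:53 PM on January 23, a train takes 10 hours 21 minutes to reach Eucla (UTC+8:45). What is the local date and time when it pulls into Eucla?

8:29 AM on January 24

Convert departure to UTC: 5:53 PM − 4:30 = 1:23 PM UTC on Jan 23.
Add 10 hours 21 minutes travel time → 11:44 PM UTC.
Eucla is UTC+8:45, so local arrival = 11:44 PM + 8:45 = 8:29 AM on Jan 24.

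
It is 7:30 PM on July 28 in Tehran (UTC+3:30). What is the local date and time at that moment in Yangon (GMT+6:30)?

Yangon is 3:00 ahead of Tehran.
Shift by the zone difference: 7:30 PM + 3:00 = 10:30 PM on Jul 28 in Yangon.

10:30 PM on July 28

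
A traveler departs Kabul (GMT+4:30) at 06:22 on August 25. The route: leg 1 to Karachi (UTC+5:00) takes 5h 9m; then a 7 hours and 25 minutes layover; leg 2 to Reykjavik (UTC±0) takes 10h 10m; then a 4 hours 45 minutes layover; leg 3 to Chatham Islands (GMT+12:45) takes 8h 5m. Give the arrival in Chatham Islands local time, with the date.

Convert departure to UTC: 06:22 − 4:30 = 01:52 UTC on Aug 25.
Add 5 hours 9 minutes leg 1 → 07:01 UTC.
Add 7 hours and 25 minutes layover in Karachi → 14:26 UTC.
Add 10 hours 10 minutes leg 2 → 00:36 UTC (Aug 26).
Add 4 hours and 45 minutes layover in Reykjavik → 05:21 UTC.
Add 8 hours 5 minutes leg 3 → 13:26 UTC.
Chatham Islands is UTC+12:45, so local arrival = 13:26 + 12:45 = 02:11 on Aug 27.

02:11 on Aug 27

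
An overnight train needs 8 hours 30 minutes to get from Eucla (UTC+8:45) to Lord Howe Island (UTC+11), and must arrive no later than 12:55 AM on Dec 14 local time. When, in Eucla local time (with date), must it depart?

2:10 PM on Dec 13

Target arrival in UTC: 12:55 AM − 11:00 = 1:55 PM on Dec 13.
Subtract 8 hours 30 minutes → departure 5:25 AM UTC on Dec 13.
Eucla is UTC+8:45: 5:25 AM + 8:45 = 2:10 PM on Dec 13.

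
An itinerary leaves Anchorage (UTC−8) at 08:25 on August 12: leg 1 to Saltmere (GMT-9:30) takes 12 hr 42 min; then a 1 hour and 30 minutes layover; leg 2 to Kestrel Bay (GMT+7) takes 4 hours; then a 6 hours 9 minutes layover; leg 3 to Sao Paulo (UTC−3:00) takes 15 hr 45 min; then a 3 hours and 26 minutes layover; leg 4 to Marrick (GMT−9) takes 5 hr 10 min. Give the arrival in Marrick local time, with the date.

08:07 on August 14

Convert departure to UTC: 08:25 + 8:00 = 16:25 UTC on Aug 12.
Add 12 hours and 42 minutes leg 1 → 05:07 UTC (Aug 13).
Add 1 hour 30 minutes layover in Saltmere → 06:37 UTC.
Add 4 hours leg 2 → 10:37 UTC.
Add 6 hours 9 minutes layover in Kestrel Bay → 16:46 UTC.
Add 15 hours 45 minutes leg 3 → 08:31 UTC (Aug 14).
Add 3 hours and 26 minutes layover in Sao Paulo → 11:57 UTC.
Add 5 hours and 10 minutes leg 4 → 17:07 UTC.
Marrick is UTC−9:00, so local arrival = 17:07 − 9:00 = 08:07 on Aug 14.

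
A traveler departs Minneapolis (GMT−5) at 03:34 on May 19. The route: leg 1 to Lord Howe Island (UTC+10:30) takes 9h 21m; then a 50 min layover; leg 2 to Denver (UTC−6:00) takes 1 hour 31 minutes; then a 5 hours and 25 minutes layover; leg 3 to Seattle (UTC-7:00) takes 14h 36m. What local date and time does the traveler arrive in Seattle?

Convert departure to UTC: 03:34 + 5:00 = 08:34 UTC on May 19.
Add 9 hours and 21 minutes leg 1 → 17:55 UTC.
Add 50 minutes layover in Lord Howe Island → 18:45 UTC.
Add 1 hour 31 minutes leg 2 → 20:16 UTC.
Add 5 hours and 25 minutes layover in Denver → 01:41 UTC (May 20).
Add 14 hours 36 minutes leg 3 → 16:17 UTC.
Seattle is UTC−7:00, so local arrival = 16:17 − 7:00 = 09:17 on May 20.

09:17 on May 20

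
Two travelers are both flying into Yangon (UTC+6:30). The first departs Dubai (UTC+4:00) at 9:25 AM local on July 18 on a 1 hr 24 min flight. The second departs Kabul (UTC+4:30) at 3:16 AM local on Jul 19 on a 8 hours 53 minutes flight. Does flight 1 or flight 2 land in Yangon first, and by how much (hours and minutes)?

Flight 1 in UTC: 9:25 AM − 4:00 = 5:25 AM on Jul 18.
+1 hour 24 minutes → arrive 6:49 AM UTC on Jul 18.
Flight 2 in UTC: 3:16 AM − 4:30 = 10:46 PM on Jul 18.
+8 hours 53 minutes → arrive 7:39 AM UTC on Jul 19.
Flight 1 lands earlier by 24 hours 50 minutes.

the first, by 24 hours 50 minutes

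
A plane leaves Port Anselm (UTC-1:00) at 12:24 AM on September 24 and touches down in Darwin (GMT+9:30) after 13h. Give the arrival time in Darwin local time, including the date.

Convert departure to UTC: 12:24 AM + 1:00 = 1:24 AM UTC on Sep 24.
Add 13 hours travel time → 2:24 PM UTC.
Darwin is UTC+9:30, so local arrival = 2:24 PM + 9:30 = 11:54 PM on Sep 24.

11:54 PM on September 24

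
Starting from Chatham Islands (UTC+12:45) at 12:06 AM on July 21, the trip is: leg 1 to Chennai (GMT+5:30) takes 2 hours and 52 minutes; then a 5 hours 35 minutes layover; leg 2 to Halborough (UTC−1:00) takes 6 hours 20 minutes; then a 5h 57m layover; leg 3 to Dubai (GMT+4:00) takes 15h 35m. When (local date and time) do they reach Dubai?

Convert departure to UTC: 12:06 AM − 12:45 = 11:21 AM UTC on Jul 20.
Add 2 hours 52 minutes leg 1 → 2:13 PM UTC.
Add 5 hours and 35 minutes layover in Chennai → 7:48 PM UTC.
Add 6 hours and 20 minutes leg 2 → 2:08 AM UTC (Jul 21).
Add 5 hours and 57 minutes layover in Halborough → 8:05 AM UTC.
Add 15 hours 35 minutes leg 3 → 11:40 PM UTC.
Dubai is UTC+4:00, so local arrival = 11:40 PM + 4:00 = 3:40 AM on Jul 22.

3:40 AM on July 22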